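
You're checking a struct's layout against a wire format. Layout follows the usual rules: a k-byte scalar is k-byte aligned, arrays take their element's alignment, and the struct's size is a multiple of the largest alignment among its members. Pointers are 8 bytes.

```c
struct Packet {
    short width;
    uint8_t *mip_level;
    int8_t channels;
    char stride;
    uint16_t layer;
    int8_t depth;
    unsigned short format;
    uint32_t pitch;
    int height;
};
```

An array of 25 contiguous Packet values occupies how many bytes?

0..2  width  (2B, 2-aligned)
2..8  -- padding (6B)
8..16  mip_level  (8B, 8-aligned)
16..17  channels  (1B, 1-aligned)
17..18  stride  (1B, 1-aligned)
18..20  layer  (2B, 2-aligned)
20..21  depth  (1B, 1-aligned)
21..22  -- padding (1B)
22..24  format  (2B, 2-aligned)
24..28  pitch  (4B, 4-aligned)
28..32  height  (4B, 4-aligned)
sizeof = 32, alignof = 8
array of 25: 25 × 32 = 800

800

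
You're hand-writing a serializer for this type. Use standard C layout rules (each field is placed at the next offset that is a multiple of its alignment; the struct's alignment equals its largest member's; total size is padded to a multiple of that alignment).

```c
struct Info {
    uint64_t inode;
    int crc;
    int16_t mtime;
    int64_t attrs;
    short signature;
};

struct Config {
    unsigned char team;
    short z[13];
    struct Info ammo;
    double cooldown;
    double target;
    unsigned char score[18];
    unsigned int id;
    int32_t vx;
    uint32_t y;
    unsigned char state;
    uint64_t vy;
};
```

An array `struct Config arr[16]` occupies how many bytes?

Info: inode at 0 (size 8, align 8) → ends 8; crc at 8 (size 4, align 4) → ends 12; mtime at 12 (size 2, align 2) → ends 14; pad 2 to align 8 for attrs; attrs at 16 (size 8, align 8) → ends 24; signature at 24 (size 2, align 2) → ends 26; tail pad 6 to reach multiple of 8; total 32 bytes, alignment 8
team at 0 (size 1, align 1) → ends 1
pad 1 to align 2 for z
z at 2 (size 26, align 2) → ends 28
pad 4 to align 8 for ammo
ammo at 32 (size 32, align 8) → ends 64
cooldown at 64 (size 8, align 8) → ends 72
target at 72 (size 8, align 8) → ends 80
score at 80 (size 18, align 1) → ends 98
pad 2 to align 4 for id
id at 100 (size 4, align 4) → ends 104
vx at 104 (size 4, align 4) → ends 108
y at 108 (size 4, align 4) → ends 112
state at 112 (size 1, align 1) → ends 113
pad 7 to align 8 for vy
vy at 120 (size 8, align 8) → ends 128
total 128 bytes, alignment 8
array of 16: 16 × 128 = 2048

2048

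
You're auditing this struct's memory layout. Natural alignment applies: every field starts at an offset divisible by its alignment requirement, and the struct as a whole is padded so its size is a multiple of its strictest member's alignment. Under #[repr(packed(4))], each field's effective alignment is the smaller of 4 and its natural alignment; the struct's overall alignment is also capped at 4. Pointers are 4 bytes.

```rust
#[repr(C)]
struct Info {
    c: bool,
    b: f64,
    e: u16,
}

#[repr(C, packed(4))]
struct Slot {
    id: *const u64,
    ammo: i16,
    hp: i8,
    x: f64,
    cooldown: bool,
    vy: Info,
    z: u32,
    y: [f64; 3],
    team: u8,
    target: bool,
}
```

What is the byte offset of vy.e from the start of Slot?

36

Info: @0: c [1B, align 1] → 1; +7 pad (align 8); @8: b [8B, align 8] → 16; @16: e [2B, align 2] → 18; +6 tail pad (align 8); size 24, align 8
@0: id [4B, align 4] → 4
@4: ammo [2B, align 2] → 6
@6: hp [1B, align 1] → 7
+1 pad (align 4)
@8: x [8B, align 4] → 16
@16: cooldown [1B, align 1] → 17
+3 pad (align 4)
@20: vy [24B, align 4] → 44
within Info: e at 16
20 + 16 = 36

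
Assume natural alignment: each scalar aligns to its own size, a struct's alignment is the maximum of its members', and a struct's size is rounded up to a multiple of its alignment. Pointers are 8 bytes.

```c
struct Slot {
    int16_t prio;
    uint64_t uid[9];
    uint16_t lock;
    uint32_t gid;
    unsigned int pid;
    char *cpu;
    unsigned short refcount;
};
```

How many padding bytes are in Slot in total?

18

prio at 0 (size 2, align 2) → ends 2
pad 6 to align 8 for uid
uid at 8 (size 72, align 8) → ends 80
lock at 80 (size 2, align 2) → ends 82
pad 2 to align 4 for gid
gid at 84 (size 4, align 4) → ends 88
pid at 88 (size 4, align 4) → ends 92
pad 4 to align 8 for cpu
cpu at 96 (size 8, align 8) → ends 104
refcount at 104 (size 2, align 2) → ends 106
tail pad 6 to reach multiple of 8
total 112 bytes, alignment 8
data bytes 94, size 112 → padding 18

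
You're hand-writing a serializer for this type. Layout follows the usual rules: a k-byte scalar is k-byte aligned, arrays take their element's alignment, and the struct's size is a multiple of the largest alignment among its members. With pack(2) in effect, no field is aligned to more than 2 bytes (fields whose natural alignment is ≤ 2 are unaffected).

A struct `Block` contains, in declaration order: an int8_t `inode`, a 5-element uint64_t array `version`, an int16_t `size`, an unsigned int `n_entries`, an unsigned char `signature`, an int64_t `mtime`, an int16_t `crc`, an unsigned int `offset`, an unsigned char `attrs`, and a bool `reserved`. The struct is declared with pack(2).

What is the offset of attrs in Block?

inode at 0 (size 1, align 1) → ends 1
pad 1 to align 2 for version
version at 2 (size 40, align 2) → ends 42
size at 42 (size 2, align 2) → ends 44
n_entries at 44 (size 4, align 2) → ends 48
signature at 48 (size 1, align 1) → ends 49
pad 1 to align 2 for mtime
mtime at 50 (size 8, align 2) → ends 58
crc at 58 (size 2, align 2) → ends 60
offset at 60 (size 4, align 2) → ends 64
attrs at 64 (size 1, align 1) → ends 65

64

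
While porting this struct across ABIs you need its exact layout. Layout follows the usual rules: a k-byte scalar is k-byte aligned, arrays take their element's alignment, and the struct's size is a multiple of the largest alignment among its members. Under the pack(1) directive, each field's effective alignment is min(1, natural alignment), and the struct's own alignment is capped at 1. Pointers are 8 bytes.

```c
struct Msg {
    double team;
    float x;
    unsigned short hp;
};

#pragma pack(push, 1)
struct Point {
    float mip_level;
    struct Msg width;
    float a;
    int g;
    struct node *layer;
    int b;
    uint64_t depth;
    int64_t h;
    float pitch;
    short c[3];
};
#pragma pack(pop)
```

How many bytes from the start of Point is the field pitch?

Msg: 0..8  team  (8B, 8-aligned); 8..12  x  (4B, 4-aligned); 12..14  hp  (2B, 2-aligned); 14..16  -- tail padding (2B); sizeof = 16, alignof = 8
0..4  mip_level  (4B, 1-aligned)
4..20  width  (16B, 1-aligned)
20..24  a  (4B, 1-aligned)
24..28  g  (4B, 1-aligned)
28..36  layer  (8B, 1-aligned)
36..40  b  (4B, 1-aligned)
40..48  depth  (8B, 1-aligned)
48..56  h  (8B, 1-aligned)
56..60  pitch  (4B, 1-aligned)

56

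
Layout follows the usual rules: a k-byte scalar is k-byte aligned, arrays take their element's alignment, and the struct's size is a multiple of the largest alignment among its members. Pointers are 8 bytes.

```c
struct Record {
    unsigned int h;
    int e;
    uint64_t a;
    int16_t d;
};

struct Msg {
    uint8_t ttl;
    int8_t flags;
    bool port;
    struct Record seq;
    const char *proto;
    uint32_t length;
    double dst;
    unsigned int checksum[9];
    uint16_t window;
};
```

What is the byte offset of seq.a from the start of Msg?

16

Record: h at 0 (size 4, align 4) → ends 4; e at 4 (size 4, align 4) → ends 8; a at 8 (size 8, align 8) → ends 16; d at 16 (size 2, align 2) → ends 18; tail pad 6 to reach multiple of 8; total 24 bytes, alignment 8
ttl at 0 (size 1, align 1) → ends 1
flags at 1 (size 1, align 1) → ends 2
port at 2 (size 1, align 1) → ends 3
pad 5 to align 8 for seq
seq at 8 (size 24, align 8) → ends 32
within Record: a at 8
8 + 8 = 16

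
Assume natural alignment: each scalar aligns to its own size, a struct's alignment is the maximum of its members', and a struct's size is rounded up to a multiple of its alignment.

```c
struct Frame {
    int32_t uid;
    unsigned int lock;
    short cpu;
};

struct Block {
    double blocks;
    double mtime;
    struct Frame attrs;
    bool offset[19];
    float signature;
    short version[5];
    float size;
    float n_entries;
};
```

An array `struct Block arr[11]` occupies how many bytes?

Frame: @0: uid [4B, align 4] → 4; @4: lock [4B, align 4] → 8; @8: cpu [2B, align 2] → 10; +2 tail pad (align 4); size 12, align 4
@0: blocks [8B, align 8] → 8
@8: mtime [8B, align 8] → 16
@16: attrs [12B, align 4] → 28
@28: offset [19B, align 1] → 47
+1 pad (align 4)
@48: signature [4B, align 4] → 52
@52: version [10B, align 2] → 62
+2 pad (align 4)
@64: size [4B, align 4] → 68
@68: n_entries [4B, align 4] → 72
size 72, align 8
array of 11: 11 × 72 = 792

792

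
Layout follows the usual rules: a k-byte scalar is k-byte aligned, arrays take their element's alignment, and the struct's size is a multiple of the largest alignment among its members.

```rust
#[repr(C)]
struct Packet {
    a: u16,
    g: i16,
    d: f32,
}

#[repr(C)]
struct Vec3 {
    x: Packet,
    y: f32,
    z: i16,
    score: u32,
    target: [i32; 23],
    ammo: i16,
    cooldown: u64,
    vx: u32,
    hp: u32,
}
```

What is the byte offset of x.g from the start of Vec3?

2

Packet: a at 0 (size 2, align 2) → ends 2; g at 2 (size 2, align 2) → ends 4; d at 4 (size 4, align 4) → ends 8; total 8 bytes, alignment 4
x at 0 (size 8, align 4) → ends 8
within Packet: g at 2
0 + 2 = 2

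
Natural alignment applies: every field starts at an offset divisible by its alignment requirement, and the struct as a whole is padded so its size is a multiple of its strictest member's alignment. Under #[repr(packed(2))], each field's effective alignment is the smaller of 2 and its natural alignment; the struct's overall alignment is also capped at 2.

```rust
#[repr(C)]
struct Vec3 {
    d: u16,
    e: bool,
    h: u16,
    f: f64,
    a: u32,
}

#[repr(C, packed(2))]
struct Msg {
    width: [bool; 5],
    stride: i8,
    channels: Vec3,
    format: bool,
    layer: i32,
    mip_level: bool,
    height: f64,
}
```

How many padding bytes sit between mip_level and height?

1

Vec3: @0: d [2B, align 2] → 2; @2: e [1B, align 1] → 3; +1 pad (align 2); @4: h [2B, align 2] → 6; +2 pad (align 8); @8: f [8B, align 8] → 16; @16: a [4B, align 4] → 20; +4 tail pad (align 8); size 24, align 8
@0: width [5B, align 1] → 5
@5: stride [1B, align 1] → 6
@6: channels [24B, align 2] → 30
@30: format [1B, align 1] → 31
+1 pad (align 2)
@32: layer [4B, align 2] → 36
@36: mip_level [1B, align 1] → 37
+1 pad (align 2)
@38: height [8B, align 2] → 46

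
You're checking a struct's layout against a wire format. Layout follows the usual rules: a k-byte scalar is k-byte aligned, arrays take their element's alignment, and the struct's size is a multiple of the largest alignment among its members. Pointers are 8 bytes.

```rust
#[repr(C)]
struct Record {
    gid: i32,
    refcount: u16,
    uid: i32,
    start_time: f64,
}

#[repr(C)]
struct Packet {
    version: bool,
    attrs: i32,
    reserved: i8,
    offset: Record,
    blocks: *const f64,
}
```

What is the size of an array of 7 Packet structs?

336

Record: gid at 0 (size 4, align 4) → ends 4; refcount at 4 (size 2, align 2) → ends 6; pad 2 to align 4 for uid; uid at 8 (size 4, align 4) → ends 12; pad 4 to align 8 for start_time; start_time at 16 (size 8, align 8) → ends 24; total 24 bytes, alignment 8
version at 0 (size 1, align 1) → ends 1
pad 3 to align 4 for attrs
attrs at 4 (size 4, align 4) → ends 8
reserved at 8 (size 1, align 1) → ends 9
pad 7 to align 8 for offset
offset at 16 (size 24, align 8) → ends 40
blocks at 40 (size 8, align 8) → ends 48
total 48 bytes, alignment 8
array of 7: 7 × 48 = 336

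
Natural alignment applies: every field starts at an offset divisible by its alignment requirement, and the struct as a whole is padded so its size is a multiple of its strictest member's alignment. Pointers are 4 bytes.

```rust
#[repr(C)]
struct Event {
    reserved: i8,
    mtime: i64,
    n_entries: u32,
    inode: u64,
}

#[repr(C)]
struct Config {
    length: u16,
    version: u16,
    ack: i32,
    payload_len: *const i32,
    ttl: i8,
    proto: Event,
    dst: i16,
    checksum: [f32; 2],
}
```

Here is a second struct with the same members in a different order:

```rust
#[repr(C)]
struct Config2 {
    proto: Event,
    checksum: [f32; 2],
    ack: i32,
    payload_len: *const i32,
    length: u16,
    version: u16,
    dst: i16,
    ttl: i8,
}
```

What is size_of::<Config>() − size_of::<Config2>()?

8

Event: reserved at 0 (size 1, align 1) → ends 1; pad 7 to align 8 for mtime; mtime at 8 (size 8, align 8) → ends 16; n_entries at 16 (size 4, align 4) → ends 20; pad 4 to align 8 for inode; inode at 24 (size 8, align 8) → ends 32; total 32 bytes, alignment 8
length at 0 (size 2, align 2) → ends 2
version at 2 (size 2, align 2) → ends 4
ack at 4 (size 4, align 4) → ends 8
payload_len at 8 (size 4, align 4) → ends 12
ttl at 12 (size 1, align 1) → ends 13
pad 3 to align 8 for proto
proto at 16 (size 32, align 8) → ends 48
dst at 48 (size 2, align 2) → ends 50
pad 2 to align 4 for checksum
checksum at 52 (size 8, align 4) → ends 60
tail pad 4 to reach multiple of 8
total 64 bytes, alignment 8
— Config2 —
proto at 0 (size 32, align 8) → ends 32
checksum at 32 (size 8, align 4) → ends 40
ack at 40 (size 4, align 4) → ends 44
payload_len at 44 (size 4, align 4) → ends 48
length at 48 (size 2, align 2) → ends 50
version at 50 (size 2, align 2) → ends 52
dst at 52 (size 2, align 2) → ends 54
ttl at 54 (size 1, align 1) → ends 55
tail pad 1 to reach multiple of 8
total 56 bytes, alignment 8
64 − 56 = 8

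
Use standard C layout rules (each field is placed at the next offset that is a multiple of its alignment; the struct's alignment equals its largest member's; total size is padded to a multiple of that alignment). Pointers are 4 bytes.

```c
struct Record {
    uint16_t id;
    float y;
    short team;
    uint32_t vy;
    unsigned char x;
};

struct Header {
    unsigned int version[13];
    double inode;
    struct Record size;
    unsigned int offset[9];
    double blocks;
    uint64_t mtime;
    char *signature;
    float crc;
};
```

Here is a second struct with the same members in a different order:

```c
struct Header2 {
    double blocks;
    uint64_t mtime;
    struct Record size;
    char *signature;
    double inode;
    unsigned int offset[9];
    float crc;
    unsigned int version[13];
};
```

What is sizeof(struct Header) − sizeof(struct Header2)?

Record: 0..2  id  (2B, 2-aligned); 2..4  -- padding (2B); 4..8  y  (4B, 4-aligned); 8..10  team  (2B, 2-aligned); 10..12  -- padding (2B); 12..16  vy  (4B, 4-aligned); 16..17  x  (1B, 1-aligned); 17..20  -- tail padding (3B); sizeof = 20, alignof = 4
0..52  version  (52B, 4-aligned)
52..56  -- padding (4B)
56..64  inode  (8B, 8-aligned)
64..84  size  (20B, 4-aligned)
84..120  offset  (36B, 4-aligned)
120..128  blocks  (8B, 8-aligned)
128..136  mtime  (8B, 8-aligned)
136..140  signature  (4B, 4-aligned)
140..144  crc  (4B, 4-aligned)
sizeof = 144, alignof = 8
— Header2 —
0..8  blocks  (8B, 8-aligned)
8..16  mtime  (8B, 8-aligned)
16..36  size  (20B, 4-aligned)
36..40  signature  (4B, 4-aligned)
40..48  inode  (8B, 8-aligned)
48..84  offset  (36B, 4-aligned)
84..88  crc  (4B, 4-aligned)
88..140  version  (52B, 4-aligned)
140..144  -- tail padding (4B)
sizeof = 144, alignof = 8
144 − 144 = 0

0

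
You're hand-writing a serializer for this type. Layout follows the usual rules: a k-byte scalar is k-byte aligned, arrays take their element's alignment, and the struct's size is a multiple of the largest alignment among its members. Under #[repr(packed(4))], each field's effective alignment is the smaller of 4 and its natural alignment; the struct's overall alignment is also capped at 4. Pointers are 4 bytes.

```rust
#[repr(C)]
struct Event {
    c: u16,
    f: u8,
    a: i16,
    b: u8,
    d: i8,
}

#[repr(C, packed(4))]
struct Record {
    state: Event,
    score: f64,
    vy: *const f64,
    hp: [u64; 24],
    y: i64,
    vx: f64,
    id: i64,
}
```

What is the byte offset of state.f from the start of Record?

2

Event: 0..2  c  (2B, 2-aligned); 2..3  f  (1B, 1-aligned); 3..4  -- padding (1B); 4..6  a  (2B, 2-aligned); 6..7  b  (1B, 1-aligned); 7..8  d  (1B, 1-aligned); sizeof = 8, alignof = 2
0..8  state  (8B, 2-aligned)
within Event: f at 2
0 + 2 = 2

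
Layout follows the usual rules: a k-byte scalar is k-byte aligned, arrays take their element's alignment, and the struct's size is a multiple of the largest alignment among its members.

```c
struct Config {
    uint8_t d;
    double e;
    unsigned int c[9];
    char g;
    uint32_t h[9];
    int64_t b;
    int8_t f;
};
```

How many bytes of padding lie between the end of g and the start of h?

3

d at 0 (size 1, align 1) → ends 1
pad 7 to align 8 for e
e at 8 (size 8, align 8) → ends 16
c at 16 (size 36, align 4) → ends 52
g at 52 (size 1, align 1) → ends 53
pad 3 to align 4 for h
h at 56 (size 36, align 4) → ends 92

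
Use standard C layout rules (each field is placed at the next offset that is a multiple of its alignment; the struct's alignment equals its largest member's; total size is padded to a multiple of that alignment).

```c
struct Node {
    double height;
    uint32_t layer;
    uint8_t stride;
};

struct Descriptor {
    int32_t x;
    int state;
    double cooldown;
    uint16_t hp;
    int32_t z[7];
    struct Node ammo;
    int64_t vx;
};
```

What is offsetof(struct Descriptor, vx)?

Node: height at 0 (size 8, align 8) → ends 8; layer at 8 (size 4, align 4) → ends 12; stride at 12 (size 1, align 1) → ends 13; tail pad 3 to reach multiple of 8; total 16 bytes, alignment 8
x at 0 (size 4, align 4) → ends 4
state at 4 (size 4, align 4) → ends 8
cooldown at 8 (size 8, align 8) → ends 16
hp at 16 (size 2, align 2) → ends 18
pad 2 to align 4 for z
z at 20 (size 28, align 4) → ends 48
ammo at 48 (size 16, align 8) → ends 64
vx at 64 (size 8, align 8) → ends 72

64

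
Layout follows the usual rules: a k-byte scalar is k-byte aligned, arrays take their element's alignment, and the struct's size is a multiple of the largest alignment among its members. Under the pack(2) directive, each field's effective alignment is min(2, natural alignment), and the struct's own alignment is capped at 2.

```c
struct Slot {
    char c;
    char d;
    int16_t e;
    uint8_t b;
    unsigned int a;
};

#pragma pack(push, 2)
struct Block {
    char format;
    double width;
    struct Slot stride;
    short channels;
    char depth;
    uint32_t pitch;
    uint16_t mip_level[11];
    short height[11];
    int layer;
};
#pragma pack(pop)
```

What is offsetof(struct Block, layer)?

Slot: c at 0 (size 1, align 1) → ends 1; d at 1 (size 1, align 1) → ends 2; e at 2 (size 2, align 2) → ends 4; b at 4 (size 1, align 1) → ends 5; pad 3 to align 4 for a; a at 8 (size 4, align 4) → ends 12; total 12 bytes, alignment 4
format at 0 (size 1, align 1) → ends 1
pad 1 to align 2 for width
width at 2 (size 8, align 2) → ends 10
stride at 10 (size 12, align 2) → ends 22
channels at 22 (size 2, align 2) → ends 24
depth at 24 (size 1, align 1) → ends 25
pad 1 to align 2 for pitch
pitch at 26 (size 4, align 2) → ends 30
mip_level at 30 (size 22, align 2) → ends 52
height at 52 (size 22, align 2) → ends 74
layer at 74 (size 4, align 2) → ends 78

74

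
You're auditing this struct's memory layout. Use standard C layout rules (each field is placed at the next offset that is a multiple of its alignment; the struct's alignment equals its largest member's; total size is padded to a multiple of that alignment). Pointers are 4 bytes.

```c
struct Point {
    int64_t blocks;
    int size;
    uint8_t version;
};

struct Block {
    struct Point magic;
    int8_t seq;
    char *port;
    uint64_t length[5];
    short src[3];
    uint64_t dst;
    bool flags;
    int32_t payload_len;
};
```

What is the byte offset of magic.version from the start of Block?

12

Point: blocks at 0 (size 8, align 8) → ends 8; size at 8 (size 4, align 4) → ends 12; version at 12 (size 1, align 1) → ends 13; tail pad 3 to reach multiple of 8; total 16 bytes, alignment 8
magic at 0 (size 16, align 8) → ends 16
within Point: version at 12
0 + 12 = 12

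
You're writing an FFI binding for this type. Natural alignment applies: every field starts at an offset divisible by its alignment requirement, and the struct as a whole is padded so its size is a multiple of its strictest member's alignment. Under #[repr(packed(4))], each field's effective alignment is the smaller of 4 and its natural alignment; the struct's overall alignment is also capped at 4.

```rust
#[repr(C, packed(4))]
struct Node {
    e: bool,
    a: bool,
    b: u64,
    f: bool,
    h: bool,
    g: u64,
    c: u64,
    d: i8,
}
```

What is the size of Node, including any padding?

36

0..1  e  (1B, 1-aligned)
1..2  a  (1B, 1-aligned)
2..4  -- padding (2B)
4..12  b  (8B, 4-aligned)
12..13  f  (1B, 1-aligned)
13..14  h  (1B, 1-aligned)
14..16  -- padding (2B)
16..24  g  (8B, 4-aligned)
24..32  c  (8B, 4-aligned)
32..33  d  (1B, 1-aligned)
33..36  -- tail padding (3B)
sizeof = 36, alignof = 4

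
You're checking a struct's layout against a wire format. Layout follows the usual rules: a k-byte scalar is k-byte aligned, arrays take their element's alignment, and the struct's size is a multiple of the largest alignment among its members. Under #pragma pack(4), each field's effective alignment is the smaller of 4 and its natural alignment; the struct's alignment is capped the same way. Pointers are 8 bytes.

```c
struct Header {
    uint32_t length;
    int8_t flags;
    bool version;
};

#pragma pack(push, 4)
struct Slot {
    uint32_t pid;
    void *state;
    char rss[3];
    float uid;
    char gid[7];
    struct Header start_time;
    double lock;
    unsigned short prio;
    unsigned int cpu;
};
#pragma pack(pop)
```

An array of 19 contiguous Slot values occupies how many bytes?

Header: @0: length [4B, align 4] → 4; @4: flags [1B, align 1] → 5; @5: version [1B, align 1] → 6; +2 tail pad (align 4); size 8, align 4
@0: pid [4B, align 4] → 4
@4: state [8B, align 4] → 12
@12: rss [3B, align 1] → 15
+1 pad (align 4)
@16: uid [4B, align 4] → 20
@20: gid [7B, align 1] → 27
+1 pad (align 4)
@28: start_time [8B, align 4] → 36
@36: lock [8B, align 4] → 44
@44: prio [2B, align 2] → 46
+2 pad (align 4)
@48: cpu [4B, align 4] → 52
size 52, align 4
array of 19: 19 × 52 = 988

988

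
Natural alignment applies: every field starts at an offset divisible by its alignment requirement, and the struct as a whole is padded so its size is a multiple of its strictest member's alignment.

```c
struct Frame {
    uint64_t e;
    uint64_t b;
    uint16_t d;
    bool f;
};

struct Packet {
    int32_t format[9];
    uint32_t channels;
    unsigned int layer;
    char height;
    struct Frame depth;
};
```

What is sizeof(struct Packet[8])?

576

Frame: 0..8  e  (8B, 8-aligned); 8..16  b  (8B, 8-aligned); 16..18  d  (2B, 2-aligned); 18..19  f  (1B, 1-aligned); 19..24  -- tail padding (5B); sizeof = 24, alignof = 8
0..36  format  (36B, 4-aligned)
36..40  channels  (4B, 4-aligned)
40..44  layer  (4B, 4-aligned)
44..45  height  (1B, 1-aligned)
45..48  -- padding (3B)
48..72  depth  (24B, 8-aligned)
sizeof = 72, alignof = 8
array of 8: 8 × 72 = 576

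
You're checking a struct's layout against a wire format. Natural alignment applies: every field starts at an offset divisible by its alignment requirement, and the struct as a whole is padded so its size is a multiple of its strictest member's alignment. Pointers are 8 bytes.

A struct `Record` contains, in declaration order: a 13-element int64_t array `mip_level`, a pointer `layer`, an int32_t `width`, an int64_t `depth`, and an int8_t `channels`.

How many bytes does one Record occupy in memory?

136

mip_level at 0 (size 104, align 8) → ends 104
layer at 104 (size 8, align 8) → ends 112
width at 112 (size 4, align 4) → ends 116
pad 4 to align 8 for depth
depth at 120 (size 8, align 8) → ends 128
channels at 128 (size 1, align 1) → ends 129
tail pad 7 to reach multiple of 8
total 136 bytes, alignment 8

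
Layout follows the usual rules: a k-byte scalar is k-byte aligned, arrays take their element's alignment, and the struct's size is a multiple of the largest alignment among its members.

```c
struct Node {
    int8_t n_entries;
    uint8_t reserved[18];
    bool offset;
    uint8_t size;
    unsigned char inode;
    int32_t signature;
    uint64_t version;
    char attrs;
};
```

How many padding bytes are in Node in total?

13

n_entries at 0 (size 1, align 1) → ends 1
reserved at 1 (size 18, align 1) → ends 19
offset at 19 (size 1, align 1) → ends 20
size at 20 (size 1, align 1) → ends 21
inode at 21 (size 1, align 1) → ends 22
pad 2 to align 4 for signature
signature at 24 (size 4, align 4) → ends 28
pad 4 to align 8 for version
version at 32 (size 8, align 8) → ends 40
attrs at 40 (size 1, align 1) → ends 41
tail pad 7 to reach multiple of 8
total 48 bytes, alignment 8
data bytes 35, size 48 → padding 13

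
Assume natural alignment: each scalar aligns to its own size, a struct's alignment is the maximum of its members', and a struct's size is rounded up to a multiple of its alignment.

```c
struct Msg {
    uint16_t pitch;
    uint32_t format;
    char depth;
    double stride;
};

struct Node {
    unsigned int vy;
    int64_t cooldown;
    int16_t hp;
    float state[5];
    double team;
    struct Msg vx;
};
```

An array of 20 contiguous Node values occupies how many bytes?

Msg: pitch at 0 (size 2, align 2) → ends 2; pad 2 to align 4 for format; format at 4 (size 4, align 4) → ends 8; depth at 8 (size 1, align 1) → ends 9; pad 7 to align 8 for stride; stride at 16 (size 8, align 8) → ends 24; total 24 bytes, alignment 8
vy at 0 (size 4, align 4) → ends 4
pad 4 to align 8 for cooldown
cooldown at 8 (size 8, align 8) → ends 16
hp at 16 (size 2, align 2) → ends 18
pad 2 to align 4 for state
state at 20 (size 20, align 4) → ends 40
team at 40 (size 8, align 8) → ends 48
vx at 48 (size 24, align 8) → ends 72
total 72 bytes, alignment 8
array of 20: 20 × 72 = 1440

1440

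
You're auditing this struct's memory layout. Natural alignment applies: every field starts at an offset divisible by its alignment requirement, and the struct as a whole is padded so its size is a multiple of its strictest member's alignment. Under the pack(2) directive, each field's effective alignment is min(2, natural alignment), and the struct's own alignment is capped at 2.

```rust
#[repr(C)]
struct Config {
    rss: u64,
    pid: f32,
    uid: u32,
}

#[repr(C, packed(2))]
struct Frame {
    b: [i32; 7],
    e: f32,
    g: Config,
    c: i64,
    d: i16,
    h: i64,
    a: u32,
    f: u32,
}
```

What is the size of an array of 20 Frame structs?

Config: rss at 0 (size 8, align 8) → ends 8; pid at 8 (size 4, align 4) → ends 12; uid at 12 (size 4, align 4) → ends 16; total 16 bytes, alignment 8
b at 0 (size 28, align 2) → ends 28
e at 28 (size 4, align 2) → ends 32
g at 32 (size 16, align 2) → ends 48
c at 48 (size 8, align 2) → ends 56
d at 56 (size 2, align 2) → ends 58
h at 58 (size 8, align 2) → ends 66
a at 66 (size 4, align 2) → ends 70
f at 70 (size 4, align 2) → ends 74
total 74 bytes, alignment 2
array of 20: 20 × 74 = 1480

1480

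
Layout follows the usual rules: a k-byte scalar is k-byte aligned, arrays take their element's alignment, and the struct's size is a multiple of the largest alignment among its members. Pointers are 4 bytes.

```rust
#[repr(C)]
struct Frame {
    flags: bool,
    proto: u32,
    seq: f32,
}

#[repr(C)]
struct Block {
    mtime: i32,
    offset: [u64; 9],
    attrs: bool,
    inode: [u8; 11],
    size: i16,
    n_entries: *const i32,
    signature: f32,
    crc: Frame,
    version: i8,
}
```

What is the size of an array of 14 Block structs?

1680

Frame: @0: flags [1B, align 1] → 1; +3 pad (align 4); @4: proto [4B, align 4] → 8; @8: seq [4B, align 4] → 12; size 12, align 4
@0: mtime [4B, align 4] → 4
+4 pad (align 8)
@8: offset [72B, align 8] → 80
@80: attrs [1B, align 1] → 81
@81: inode [11B, align 1] → 92
@92: size [2B, align 2] → 94
+2 pad (align 4)
@96: n_entries [4B, align 4] → 100
@100: signature [4B, align 4] → 104
@104: crc [12B, align 4] → 116
@116: version [1B, align 1] → 117
+3 tail pad (align 8)
size 120, align 8
array of 14: 14 × 120 = 1680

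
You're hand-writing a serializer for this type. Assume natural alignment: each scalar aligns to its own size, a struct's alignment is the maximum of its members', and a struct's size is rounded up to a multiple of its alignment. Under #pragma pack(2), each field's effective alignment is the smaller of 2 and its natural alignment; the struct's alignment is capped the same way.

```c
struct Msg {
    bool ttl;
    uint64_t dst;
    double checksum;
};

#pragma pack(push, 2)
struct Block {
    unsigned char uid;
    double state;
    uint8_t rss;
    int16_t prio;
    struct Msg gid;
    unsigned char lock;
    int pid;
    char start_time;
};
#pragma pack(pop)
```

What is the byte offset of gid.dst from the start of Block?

Msg: @0: ttl [1B, align 1] → 1; +7 pad (align 8); @8: dst [8B, align 8] → 16; @16: checksum [8B, align 8] → 24; size 24, align 8
@0: uid [1B, align 1] → 1
+1 pad (align 2)
@2: state [8B, align 2] → 10
@10: rss [1B, align 1] → 11
+1 pad (align 2)
@12: prio [2B, align 2] → 14
@14: gid [24B, align 2] → 38
within Msg: dst at 8
14 + 8 = 22

22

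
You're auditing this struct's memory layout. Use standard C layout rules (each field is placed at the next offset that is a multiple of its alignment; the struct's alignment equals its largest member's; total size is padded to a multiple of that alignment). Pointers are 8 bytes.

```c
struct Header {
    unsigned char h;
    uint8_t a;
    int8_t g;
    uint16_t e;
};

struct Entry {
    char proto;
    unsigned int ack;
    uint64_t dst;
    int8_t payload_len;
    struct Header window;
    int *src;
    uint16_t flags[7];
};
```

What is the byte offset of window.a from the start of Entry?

19

Header: @0: h [1B, align 1] → 1; @1: a [1B, align 1] → 2; @2: g [1B, align 1] → 3; +1 pad (align 2); @4: e [2B, align 2] → 6; size 6, align 2
@0: proto [1B, align 1] → 1
+3 pad (align 4)
@4: ack [4B, align 4] → 8
@8: dst [8B, align 8] → 16
@16: payload_len [1B, align 1] → 17
+1 pad (align 2)
@18: window [6B, align 2] → 24
within Header: a at 1
18 + 1 = 19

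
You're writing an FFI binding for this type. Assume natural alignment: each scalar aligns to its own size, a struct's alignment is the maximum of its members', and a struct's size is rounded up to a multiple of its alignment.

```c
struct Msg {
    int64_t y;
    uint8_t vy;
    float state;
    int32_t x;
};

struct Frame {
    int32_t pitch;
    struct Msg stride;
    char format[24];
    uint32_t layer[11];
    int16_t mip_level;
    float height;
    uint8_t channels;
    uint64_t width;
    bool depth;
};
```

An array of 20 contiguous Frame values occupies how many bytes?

2560

Msg: @0: y [8B, align 8] → 8; @8: vy [1B, align 1] → 9; +3 pad (align 4); @12: state [4B, align 4] → 16; @16: x [4B, align 4] → 20; +4 tail pad (align 8); size 24, align 8
@0: pitch [4B, align 4] → 4
+4 pad (align 8)
@8: stride [24B, align 8] → 32
@32: format [24B, align 1] → 56
@56: layer [44B, align 4] → 100
@100: mip_level [2B, align 2] → 102
+2 pad (align 4)
@104: height [4B, align 4] → 108
@108: channels [1B, align 1] → 109
+3 pad (align 8)
@112: width [8B, align 8] → 120
@120: depth [1B, align 1] → 121
+7 tail pad (align 8)
size 128, align 8
array of 20: 20 × 128 = 2560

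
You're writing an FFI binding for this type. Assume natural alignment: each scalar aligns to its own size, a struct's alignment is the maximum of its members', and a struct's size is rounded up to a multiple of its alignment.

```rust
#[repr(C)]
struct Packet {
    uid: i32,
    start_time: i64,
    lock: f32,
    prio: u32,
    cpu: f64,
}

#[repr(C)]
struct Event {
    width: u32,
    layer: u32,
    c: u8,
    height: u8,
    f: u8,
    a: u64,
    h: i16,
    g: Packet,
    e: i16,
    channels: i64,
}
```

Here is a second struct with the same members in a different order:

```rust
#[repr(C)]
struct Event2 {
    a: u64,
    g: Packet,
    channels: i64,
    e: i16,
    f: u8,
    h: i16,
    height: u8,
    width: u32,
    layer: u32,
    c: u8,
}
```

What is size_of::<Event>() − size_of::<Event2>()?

Packet: @0: uid [4B, align 4] → 4; +4 pad (align 8); @8: start_time [8B, align 8] → 16; @16: lock [4B, align 4] → 20; @20: prio [4B, align 4] → 24; @24: cpu [8B, align 8] → 32; size 32, align 8
@0: width [4B, align 4] → 4
@4: layer [4B, align 4] → 8
@8: c [1B, align 1] → 9
@9: height [1B, align 1] → 10
@10: f [1B, align 1] → 11
+5 pad (align 8)
@16: a [8B, align 8] → 24
@24: h [2B, align 2] → 26
+6 pad (align 8)
@32: g [32B, align 8] → 64
@64: e [2B, align 2] → 66
+6 pad (align 8)
@72: channels [8B, align 8] → 80
size 80, align 8
— Event2 —
@0: a [8B, align 8] → 8
@8: g [32B, align 8] → 40
@40: channels [8B, align 8] → 48
@48: e [2B, align 2] → 50
@50: f [1B, align 1] → 51
+1 pad (align 2)
@52: h [2B, align 2] → 54
@54: height [1B, align 1] → 55
+1 pad (align 4)
@56: width [4B, align 4] → 60
@60: layer [4B, align 4] → 64
@64: c [1B, align 1] → 65
+7 tail pad (align 8)
size 72, align 8
80 − 72 = 8

8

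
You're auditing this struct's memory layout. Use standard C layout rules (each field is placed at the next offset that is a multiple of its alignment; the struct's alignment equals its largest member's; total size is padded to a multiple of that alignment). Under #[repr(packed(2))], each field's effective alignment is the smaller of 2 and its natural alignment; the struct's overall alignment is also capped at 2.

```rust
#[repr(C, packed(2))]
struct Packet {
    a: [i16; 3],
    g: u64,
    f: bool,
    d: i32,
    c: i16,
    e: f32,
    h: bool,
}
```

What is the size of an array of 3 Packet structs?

a at 0 (size 6, align 2) → ends 6
g at 6 (size 8, align 2) → ends 14
f at 14 (size 1, align 1) → ends 15
pad 1 to align 2 for d
d at 16 (size 4, align 2) → ends 20
c at 20 (size 2, align 2) → ends 22
e at 22 (size 4, align 2) → ends 26
h at 26 (size 1, align 1) → ends 27
tail pad 1 to reach multiple of 2
total 28 bytes, alignment 2
array of 3: 3 × 28 = 84

84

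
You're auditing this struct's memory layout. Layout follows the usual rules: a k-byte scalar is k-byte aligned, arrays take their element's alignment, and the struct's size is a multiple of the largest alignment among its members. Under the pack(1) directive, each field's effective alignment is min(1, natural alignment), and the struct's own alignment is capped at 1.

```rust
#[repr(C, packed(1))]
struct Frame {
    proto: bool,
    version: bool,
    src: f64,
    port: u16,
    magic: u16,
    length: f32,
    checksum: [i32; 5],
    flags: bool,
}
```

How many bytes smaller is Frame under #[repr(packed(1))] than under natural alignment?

natural layout:
  proto at 0 (size 1, align 1) → ends 1
  version at 1 (size 1, align 1) → ends 2
  pad 6 to align 8 for src
  src at 8 (size 8, align 8) → ends 16
  port at 16 (size 2, align 2) → ends 18
  magic at 18 (size 2, align 2) → ends 20
  length at 20 (size 4, align 4) → ends 24
  checksum at 24 (size 20, align 4) → ends 44
  flags at 44 (size 1, align 1) → ends 45
  tail pad 3 to reach multiple of 8
  total 48 bytes, alignment 8
packed(1) layout:
  proto at 0 (size 1, align 1) → ends 1
  version at 1 (size 1, align 1) → ends 2
  src at 2 (size 8, align 1) → ends 10
  port at 10 (size 2, align 1) → ends 12
  magic at 12 (size 2, align 1) → ends 14
  length at 14 (size 4, align 1) → ends 18
  checksum at 18 (size 20, align 1) → ends 38
  flags at 38 (size 1, align 1) → ends 39
  total 39 bytes, alignment 1
48 − 39 = 9

9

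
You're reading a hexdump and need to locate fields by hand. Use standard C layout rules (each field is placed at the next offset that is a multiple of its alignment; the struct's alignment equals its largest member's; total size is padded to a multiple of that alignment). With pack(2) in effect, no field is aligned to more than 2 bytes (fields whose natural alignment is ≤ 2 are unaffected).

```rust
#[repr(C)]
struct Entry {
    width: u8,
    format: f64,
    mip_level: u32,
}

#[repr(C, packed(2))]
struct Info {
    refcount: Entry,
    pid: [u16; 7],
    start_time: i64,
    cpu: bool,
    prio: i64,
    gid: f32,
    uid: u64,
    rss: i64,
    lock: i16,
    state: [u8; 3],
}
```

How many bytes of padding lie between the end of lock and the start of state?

Entry: width at 0 (size 1, align 1) → ends 1; pad 7 to align 8 for format; format at 8 (size 8, align 8) → ends 16; mip_level at 16 (size 4, align 4) → ends 20; tail pad 4 to reach multiple of 8; total 24 bytes, alignment 8
refcount at 0 (size 24, align 2) → ends 24
pid at 24 (size 14, align 2) → ends 38
start_time at 38 (size 8, align 2) → ends 46
cpu at 46 (size 1, align 1) → ends 47
pad 1 to align 2 for prio
prio at 48 (size 8, align 2) → ends 56
gid at 56 (size 4, align 2) → ends 60
uid at 60 (size 8, align 2) → ends 68
rss at 68 (size 8, align 2) → ends 76
lock at 76 (size 2, align 2) → ends 78
state at 78 (size 3, align 1) → ends 81

0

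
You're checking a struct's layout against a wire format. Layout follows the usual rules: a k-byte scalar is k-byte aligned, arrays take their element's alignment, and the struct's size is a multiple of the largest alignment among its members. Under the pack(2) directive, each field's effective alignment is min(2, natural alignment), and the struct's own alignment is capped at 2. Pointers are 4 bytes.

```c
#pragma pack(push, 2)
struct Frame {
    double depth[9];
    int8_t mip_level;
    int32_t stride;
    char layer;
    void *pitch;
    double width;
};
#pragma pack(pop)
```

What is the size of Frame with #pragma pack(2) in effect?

depth at 0 (size 72, align 2) → ends 72
mip_level at 72 (size 1, align 1) → ends 73
pad 1 to align 2 for stride
stride at 74 (size 4, align 2) → ends 78
layer at 78 (size 1, align 1) → ends 79
pad 1 to align 2 for pitch
pitch at 80 (size 4, align 2) → ends 84
width at 84 (size 8, align 2) → ends 92
total 92 bytes, alignment 2

92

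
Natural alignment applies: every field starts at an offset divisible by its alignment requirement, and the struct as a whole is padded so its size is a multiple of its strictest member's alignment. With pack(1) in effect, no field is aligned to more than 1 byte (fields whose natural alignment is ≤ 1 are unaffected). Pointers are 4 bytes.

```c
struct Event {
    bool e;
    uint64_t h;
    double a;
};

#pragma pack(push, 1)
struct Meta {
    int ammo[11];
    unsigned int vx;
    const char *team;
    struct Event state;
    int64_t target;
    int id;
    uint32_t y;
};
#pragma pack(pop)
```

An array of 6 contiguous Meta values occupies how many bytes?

552

Event: e at 0 (size 1, align 1) → ends 1; pad 7 to align 8 for h; h at 8 (size 8, align 8) → ends 16; a at 16 (size 8, align 8) → ends 24; total 24 bytes, alignment 8
ammo at 0 (size 44, align 1) → ends 44
vx at 44 (size 4, align 1) → ends 48
team at 48 (size 4, align 1) → ends 52
state at 52 (size 24, align 1) → ends 76
target at 76 (size 8, align 1) → ends 84
id at 84 (size 4, align 1) → ends 88
y at 88 (size 4, align 1) → ends 92
total 92 bytes, alignment 1
array of 6: 6 × 92 = 552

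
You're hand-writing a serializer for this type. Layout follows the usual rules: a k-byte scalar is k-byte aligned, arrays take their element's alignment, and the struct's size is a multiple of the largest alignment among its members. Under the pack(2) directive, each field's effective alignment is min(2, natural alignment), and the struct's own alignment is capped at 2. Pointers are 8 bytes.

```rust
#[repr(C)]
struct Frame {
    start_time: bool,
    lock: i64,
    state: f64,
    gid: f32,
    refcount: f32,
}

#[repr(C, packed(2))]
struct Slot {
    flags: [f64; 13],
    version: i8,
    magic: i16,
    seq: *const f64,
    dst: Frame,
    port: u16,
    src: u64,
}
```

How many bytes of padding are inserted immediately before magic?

Frame: @0: start_time [1B, align 1] → 1; +7 pad (align 8); @8: lock [8B, align 8] → 16; @16: state [8B, align 8] → 24; @24: gid [4B, align 4] → 28; @28: refcount [4B, align 4] → 32; size 32, align 8
@0: flags [104B, align 2] → 104
@104: version [1B, align 1] → 105
+1 pad (align 2)
@106: magic [2B, align 2] → 108

1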